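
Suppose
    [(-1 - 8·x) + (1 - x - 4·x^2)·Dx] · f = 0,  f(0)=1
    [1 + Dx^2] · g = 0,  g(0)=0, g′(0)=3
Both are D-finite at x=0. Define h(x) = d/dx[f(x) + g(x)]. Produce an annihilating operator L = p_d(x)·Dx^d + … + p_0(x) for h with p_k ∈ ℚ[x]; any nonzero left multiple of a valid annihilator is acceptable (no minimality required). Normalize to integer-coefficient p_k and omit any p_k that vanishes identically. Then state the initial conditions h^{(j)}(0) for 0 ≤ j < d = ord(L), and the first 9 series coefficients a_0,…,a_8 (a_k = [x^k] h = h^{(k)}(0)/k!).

f: a_k = 1, 1, 5, 9, 29, 65, 181, 441, 1165, …
g: a_k = 0, 3, 0, -1/2, 0, 1/40, 0, -1/1680, 0, …
h₀=f+g: left-lcm gives L₀, ord ≤ 3.
h=h₀': d/dx-closure on L₀ ⇒ L.
L = (706 + 4324·x + 19178·x^2 + 15080·x^3 + 30400·x^4 + 1152·x^5 + 1536·x^6) + (-55 - 431·x + 153·x^2 + 1009·x^3 + 3620·x^4 + 5904·x^5 + 448·x^6 + 512·x^7)·Dx + (706 + 4324·x + 19178·x^2 + 15080·x^3 + 30400·x^4 + 1152·x^5 + 1536·x^6)·Dx^2 + (-55 - 431·x + 153·x^2 + 1009·x^3 + 3620·x^4 + 5904·x^5 + 448·x^6 + 512·x^7)·Dx^3  (order 3).
h: a_k = 4, 10, 51/2, 116, 2601/8, 1086, 740879/240, 9320, 354291841/13440, …
ICs: h(0) = 4, h′(0) = 10, h′′(0) = 51.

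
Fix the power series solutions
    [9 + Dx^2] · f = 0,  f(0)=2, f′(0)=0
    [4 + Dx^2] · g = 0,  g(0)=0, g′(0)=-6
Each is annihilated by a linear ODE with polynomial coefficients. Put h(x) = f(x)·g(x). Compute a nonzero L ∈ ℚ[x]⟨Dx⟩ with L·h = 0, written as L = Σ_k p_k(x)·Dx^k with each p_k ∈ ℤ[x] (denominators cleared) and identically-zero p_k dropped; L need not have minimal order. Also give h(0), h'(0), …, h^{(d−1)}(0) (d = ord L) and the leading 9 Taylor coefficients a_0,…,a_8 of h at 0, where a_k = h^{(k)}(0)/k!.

f: a_k = 2, 0, -9, 0, 27/4, 0, -81/40, 0, 729/2240, …
g: a_k = 0, -6, 0, 4, 0, -4/5, 0, 8/105, 0, …
L₀ := L_f ⊗_s L_g (sym. prod.), ord ≤ 4.
L = 25 + 26·Dx^2 + Dx^4  (order 4).
h: a_k = 0, -12, 0, 62, 0, -781/10, 0, 19531/420, 0, …
ICs: h(0) = 0, h′(0) = -12, h′′(0) = 0, h′′′(0) = 372.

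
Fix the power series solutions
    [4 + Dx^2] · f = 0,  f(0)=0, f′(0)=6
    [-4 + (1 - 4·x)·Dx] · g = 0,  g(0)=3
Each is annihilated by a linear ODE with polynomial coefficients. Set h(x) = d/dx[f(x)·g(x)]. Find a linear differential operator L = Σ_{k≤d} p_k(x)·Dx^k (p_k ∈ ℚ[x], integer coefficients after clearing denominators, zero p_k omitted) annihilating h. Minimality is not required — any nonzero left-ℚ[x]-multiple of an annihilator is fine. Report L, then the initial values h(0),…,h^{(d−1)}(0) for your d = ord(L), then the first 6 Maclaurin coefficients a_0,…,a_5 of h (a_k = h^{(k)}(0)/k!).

L = (-28 - 32·x + 64·x^2) + (-8 + 32·x)·Dx + (1 - 8·x + 16·x^2)·Dx^2  (order 2).
h: a_k = 18, 144, 828, 4416, 22092, 530208/5, …
ICs: h(0) = 18, h′(0) = 144.

f: a_k = 0, 6, 0, -4, 0, 4/5, …
g: a_k = 3, 12, 48, 192, 768, 3072, …
L₀ := L_f ⊗_s L_g (sym. prod.), ord ≤ 2.
Differentiate: ansatz ord ≤ ord L₀ ⇒ L.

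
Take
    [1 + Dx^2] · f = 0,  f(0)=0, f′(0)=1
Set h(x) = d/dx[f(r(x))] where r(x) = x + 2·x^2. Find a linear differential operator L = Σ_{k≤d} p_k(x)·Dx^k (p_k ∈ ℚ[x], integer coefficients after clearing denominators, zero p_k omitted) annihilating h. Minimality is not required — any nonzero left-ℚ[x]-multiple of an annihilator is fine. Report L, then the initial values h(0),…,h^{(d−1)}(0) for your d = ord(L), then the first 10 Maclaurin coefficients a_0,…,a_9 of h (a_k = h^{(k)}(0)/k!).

L = (49 + 16·x + 96·x^2 + 256·x^3 + 256·x^4) + (-12 - 48·x)·Dx + (1 + 8·x + 16·x^2)·Dx^2  (order 2).
h: a_k = 1, 4, -1/2, -4, -239/24, -15/2, 1679/720, 239/45, 235873/40320, 473/224, …
ICs: h(0) = 1, h′(0) = 4.

f: a_k = 0, 1, 0, -1/6, 0, 1/120, 0, -1/5040, 0, 1/362880, …
h₀=f(r): pull back L_f along r ⇒ L₀.
Derive L from L₀ (diff closure).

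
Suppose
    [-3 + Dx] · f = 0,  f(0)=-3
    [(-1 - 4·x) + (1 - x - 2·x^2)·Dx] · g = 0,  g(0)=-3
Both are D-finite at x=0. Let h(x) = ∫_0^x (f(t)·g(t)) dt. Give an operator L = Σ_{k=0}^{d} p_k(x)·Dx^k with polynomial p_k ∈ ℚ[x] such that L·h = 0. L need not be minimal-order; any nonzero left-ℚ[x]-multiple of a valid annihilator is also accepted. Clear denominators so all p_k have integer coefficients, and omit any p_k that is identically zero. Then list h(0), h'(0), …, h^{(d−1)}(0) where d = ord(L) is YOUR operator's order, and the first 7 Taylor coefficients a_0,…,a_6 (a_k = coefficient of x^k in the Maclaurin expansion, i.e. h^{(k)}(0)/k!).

L = (4 + x - 6·x^2)·Dx + (-1 + x + 2·x^2)·Dx^2  (order 2).
h: a_k = 0, 9, 18, 63/2, 207/4, 3411/40, 1431/10, …
ICs: h(0) = 0, h′(0) = 9.

f: a_k = -3, -9, -27/2, -27/2, -81/8, -243/40, -243/80, …
g: a_k = -3, -3, -9, -15, -33, -63, -129, …
L₀ := L_f ⊗_s L_g (sym. prod.), ord ≤ 1.
h=∫h₀ ⇒ L = L₀·Dx.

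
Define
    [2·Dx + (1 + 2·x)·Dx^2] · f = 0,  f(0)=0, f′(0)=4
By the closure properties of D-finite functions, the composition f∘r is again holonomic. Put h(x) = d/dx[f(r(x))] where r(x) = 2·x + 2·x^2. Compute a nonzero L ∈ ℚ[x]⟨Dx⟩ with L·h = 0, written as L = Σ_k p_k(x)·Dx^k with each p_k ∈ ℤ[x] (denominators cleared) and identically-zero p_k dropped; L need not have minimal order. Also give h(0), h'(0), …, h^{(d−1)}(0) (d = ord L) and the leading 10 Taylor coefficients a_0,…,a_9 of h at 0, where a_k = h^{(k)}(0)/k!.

f: a_k = 0, 4, -4, 16/3, -8, 64/5, -64/3, 256/7, -64, 1024/9, …
Substitute x→r, Dx→(1/r')Dx; clear ⇒ L₀.
Differentiate: ansatz ord ≤ ord L₀ ⇒ L.
L = 2 + (1 + 2·x)·Dx  (order 1).
h: a_k = 8, -16, 32, -64, 128, -256, 512, -1024, 2048, -4096, …
ICs: h(0) = 8.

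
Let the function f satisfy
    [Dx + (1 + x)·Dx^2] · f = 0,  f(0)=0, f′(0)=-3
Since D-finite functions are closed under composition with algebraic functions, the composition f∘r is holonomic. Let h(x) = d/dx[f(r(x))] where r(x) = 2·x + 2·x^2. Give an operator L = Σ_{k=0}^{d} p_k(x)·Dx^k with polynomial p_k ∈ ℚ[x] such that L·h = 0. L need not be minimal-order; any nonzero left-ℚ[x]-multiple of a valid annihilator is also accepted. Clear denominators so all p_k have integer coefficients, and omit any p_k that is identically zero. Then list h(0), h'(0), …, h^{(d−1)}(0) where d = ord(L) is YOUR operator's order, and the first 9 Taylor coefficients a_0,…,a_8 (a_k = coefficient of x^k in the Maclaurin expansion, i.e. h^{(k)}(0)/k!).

f: a_k = 0, -3, 3/2, -1, 3/4, -3/5, 1/2, -3/7, 3/8, …
Change of var in L_f (x↦r) gives L₀.
Derive L from L₀ (diff closure).
L = (4·x + 4·x^2) + (1 + 4·x + 6·x^2 + 4·x^3)·Dx  (order 1).
h: a_k = -6, 0, 12, -24, 24, 0, -48, 96, -96, …
ICs: h(0) = -6.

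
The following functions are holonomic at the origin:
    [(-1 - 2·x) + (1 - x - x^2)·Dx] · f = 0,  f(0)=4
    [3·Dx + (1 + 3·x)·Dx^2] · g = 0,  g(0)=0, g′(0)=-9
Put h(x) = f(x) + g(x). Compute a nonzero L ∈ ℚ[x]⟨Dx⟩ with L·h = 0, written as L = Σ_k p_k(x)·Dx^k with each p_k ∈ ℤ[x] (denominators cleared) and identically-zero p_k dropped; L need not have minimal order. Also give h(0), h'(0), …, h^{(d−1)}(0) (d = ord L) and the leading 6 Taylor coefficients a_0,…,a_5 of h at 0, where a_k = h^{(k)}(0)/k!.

L = (126 + 342·x + 468·x^2 + 180·x^3 + 108·x^4)·Dx + (156·x + 576·x^2 + 672·x^3 + 378·x^4 + 180·x^5)·Dx^2 + (-7 - 35·x - 29·x^2 + 63·x^3 + 99·x^4 + 93·x^5 + 36·x^6)·Dx^3  (order 3).
h: a_k = 4, -5, 43/2, -15, 323/4, -569/5, …
ICs: h(0) = 4, h′(0) = -5, h′′(0) = 43.

f: a_k = 4, 4, 8, 12, 20, 32, …
g: a_k = 0, -9, 27/2, -27, 243/4, -729/5, …
Sum ⇒ L₀ = lclm(L_f,L_g) in ℚ(x)⟨Dx⟩.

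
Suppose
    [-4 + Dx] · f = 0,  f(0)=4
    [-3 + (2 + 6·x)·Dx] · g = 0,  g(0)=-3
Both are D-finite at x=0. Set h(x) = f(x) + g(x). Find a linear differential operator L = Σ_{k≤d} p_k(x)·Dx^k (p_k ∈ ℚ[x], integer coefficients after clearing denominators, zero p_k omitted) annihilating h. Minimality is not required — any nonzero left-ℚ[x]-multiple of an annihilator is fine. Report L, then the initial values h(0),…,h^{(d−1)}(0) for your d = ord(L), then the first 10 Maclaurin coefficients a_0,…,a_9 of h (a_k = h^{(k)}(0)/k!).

f: a_k = 4, 16, 32, 128/3, 128/3, 512/15, 1024/45, 4096/315, 2048/315, 8192/2835, …
g: a_k = -3, -9/2, 27/8, -81/16, 1215/128, -5103/256, 45927/1024, -216513/2048, 8444007/32768, -42220035/65536, …
h₀=f+g: left-lcm gives L₀, ord ≤ 2.
L = (132 + 288·x) + (-73 - 384·x - 576·x^2)·Dx + (10 + 78·x + 144·x^2)·Dx^2  (order 2).
h: a_k = 1, 23/2, 283/8, 1805/48, 20029/384, 54527/3840, 3115291/46080, -59812987/645120, 2726971069/10321920, -119156928313/185794560, …
ICs: h(0) = 1, h′(0) = 23/2.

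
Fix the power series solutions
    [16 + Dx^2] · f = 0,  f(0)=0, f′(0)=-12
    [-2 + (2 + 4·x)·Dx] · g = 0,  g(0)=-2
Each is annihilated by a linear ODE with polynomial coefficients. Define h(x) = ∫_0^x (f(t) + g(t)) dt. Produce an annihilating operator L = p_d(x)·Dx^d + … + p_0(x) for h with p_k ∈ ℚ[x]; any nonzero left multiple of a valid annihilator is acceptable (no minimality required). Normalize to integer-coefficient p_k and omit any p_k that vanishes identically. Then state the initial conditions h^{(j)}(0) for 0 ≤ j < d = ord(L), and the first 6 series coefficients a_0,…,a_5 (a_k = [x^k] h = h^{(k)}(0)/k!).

f: a_k = 0, -12, 0, 32, 0, -128/5, …
g: a_k = -2, -2, 1, -1, 5/4, -7/4, …
h₀=f+g: left-lcm gives L₀, ord ≤ 3.
Integrate: L := L₀·Dx.
L = (-304 - 1024·x - 1024·x^2)·Dx + (240 + 1504·x + 3072·x^2 + 2048·x^3)·Dx^2 + (-19 - 64·x - 64·x^2)·Dx^3 + (15 + 94·x + 192·x^2 + 128·x^3)·Dx^4  (order 4).
h: a_k = 0, -2, -7, 1/3, 31/4, 1/4, …
ICs: h(0) = 0, h′(0) = -2, h′′(0) = -14, h′′′(0) = 2.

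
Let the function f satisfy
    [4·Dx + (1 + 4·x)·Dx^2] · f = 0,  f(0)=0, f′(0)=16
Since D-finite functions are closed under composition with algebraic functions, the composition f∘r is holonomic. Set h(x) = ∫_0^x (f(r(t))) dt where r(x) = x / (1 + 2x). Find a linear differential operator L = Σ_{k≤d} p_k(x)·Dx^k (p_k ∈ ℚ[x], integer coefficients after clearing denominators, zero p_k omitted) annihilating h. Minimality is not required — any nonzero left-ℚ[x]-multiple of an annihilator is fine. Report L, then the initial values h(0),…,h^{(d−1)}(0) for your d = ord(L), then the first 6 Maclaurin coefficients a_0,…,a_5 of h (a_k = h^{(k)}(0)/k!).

f: a_k = 0, 16, -32, 256/3, -256, 4096/5, …
L₀ from L_f via x↦r, Dx↦r'^{-1}Dx.
h=∫h₀ ⇒ L = L₀·Dx.
L = (8 + 24·x)·Dx^2 + (1 + 8·x + 12·x^2)·Dx^3  (order 3).
h: a_k = 0, 0, 8, -64/3, 208/3, -256, …
ICs: h(0) = 0, h′(0) = 0, h′′(0) = 16.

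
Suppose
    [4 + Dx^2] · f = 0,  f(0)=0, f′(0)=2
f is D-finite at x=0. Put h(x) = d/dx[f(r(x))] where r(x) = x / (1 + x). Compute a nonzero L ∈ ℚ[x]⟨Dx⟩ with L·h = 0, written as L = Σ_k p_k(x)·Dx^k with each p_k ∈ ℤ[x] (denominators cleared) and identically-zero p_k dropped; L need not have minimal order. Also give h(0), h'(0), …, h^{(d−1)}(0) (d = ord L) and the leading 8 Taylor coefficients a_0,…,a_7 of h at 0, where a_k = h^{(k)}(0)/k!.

f: a_k = 0, 2, 0, -4/3, 0, 4/15, 0, -8/315, …
f∘r: x↦r, Dx↦Dx/r' in L_f ⇒ L₀.
h₀' ⇒ L via d/dx closure of L₀.
L = (10 + 12·x + 6·x^2) + (6 + 18·x + 18·x^2 + 6·x^3)·Dx + (1 + 4·x + 6·x^2 + 4·x^3 + x^4)·Dx^2  (order 2).
h: a_k = 2, -4, 2, 8, -86/3, 60, -4418/45, 6064/45, …
ICs: h(0) = 2, h′(0) = -4.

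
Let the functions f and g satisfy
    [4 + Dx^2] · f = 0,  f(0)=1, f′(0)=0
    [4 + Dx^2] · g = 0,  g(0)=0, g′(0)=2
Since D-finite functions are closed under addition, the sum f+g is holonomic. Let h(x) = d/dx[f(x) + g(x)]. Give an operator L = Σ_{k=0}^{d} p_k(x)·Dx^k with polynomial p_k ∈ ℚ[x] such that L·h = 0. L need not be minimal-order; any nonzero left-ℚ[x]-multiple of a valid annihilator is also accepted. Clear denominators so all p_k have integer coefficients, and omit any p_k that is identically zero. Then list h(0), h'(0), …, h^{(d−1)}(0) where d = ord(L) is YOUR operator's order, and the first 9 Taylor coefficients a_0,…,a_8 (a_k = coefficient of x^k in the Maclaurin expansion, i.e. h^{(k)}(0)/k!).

L = 4 + Dx^2  (order 2).
h: a_k = 2, -4, -4, 8/3, 4/3, -8/15, -8/45, 16/315, 4/315, …
ICs: h(0) = 2, h′(0) = -4.

f: a_k = 1, 0, -2, 0, 2/3, 0, -4/45, 0, 2/315, …
g: a_k = 0, 2, 0, -4/3, 0, 4/15, 0, -8/315, 0, …
L₀ := lclm(L_f,L_g); ord L₀ ≤ 2+2.
h₀' ⇒ L via d/dx closure of L₀.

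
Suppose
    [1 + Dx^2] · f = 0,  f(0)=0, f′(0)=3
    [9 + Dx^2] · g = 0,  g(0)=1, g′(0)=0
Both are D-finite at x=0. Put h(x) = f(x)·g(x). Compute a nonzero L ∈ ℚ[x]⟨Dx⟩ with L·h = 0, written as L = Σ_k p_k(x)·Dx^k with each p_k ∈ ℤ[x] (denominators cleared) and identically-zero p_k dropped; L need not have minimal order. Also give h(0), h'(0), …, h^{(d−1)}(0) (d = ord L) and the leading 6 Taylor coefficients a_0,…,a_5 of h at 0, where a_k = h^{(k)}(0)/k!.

L = 64 + 20·Dx^2 + Dx^4  (order 4).
h: a_k = 0, 3, 0, -14, 0, 62/5, …
ICs: h(0) = 0, h′(0) = 3, h′′(0) = 0, h′′′(0) = -84.

f: a_k = 0, 3, 0, -1/2, 0, 1/40, …
g: a_k = 1, 0, -9/2, 0, 27/8, 0, …
f·g: L₀ = L_f ⊗_s L_g, ord ≤ 2·2.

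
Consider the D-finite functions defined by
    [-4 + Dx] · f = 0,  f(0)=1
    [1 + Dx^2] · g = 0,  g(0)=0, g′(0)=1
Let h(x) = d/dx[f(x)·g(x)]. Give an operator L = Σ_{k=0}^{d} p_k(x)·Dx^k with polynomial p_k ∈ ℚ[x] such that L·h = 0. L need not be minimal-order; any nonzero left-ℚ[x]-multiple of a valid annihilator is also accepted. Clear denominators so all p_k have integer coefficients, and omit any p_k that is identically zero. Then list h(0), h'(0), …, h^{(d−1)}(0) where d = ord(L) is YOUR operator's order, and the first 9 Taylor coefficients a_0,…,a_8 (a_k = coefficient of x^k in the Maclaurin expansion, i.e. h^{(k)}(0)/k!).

f: a_k = 1, 4, 8, 32/3, 32/3, 128/15, 256/45, 1024/315, 512/315, …
g: a_k = 0, 1, 0, -1/6, 0, 1/120, 0, -1/5040, 0, …
f·g: L₀ = L_f ⊗_s L_g, ord ≤ 1·2.
h₀' ⇒ L via d/dx closure of L₀.
L = 17 - 8·Dx + Dx^2  (order 2).
h: a_k = 1, 8, 47/2, 40, 1121/24, 611/15, 20047/720, 46/3, 277441/40320, …
ICs: h(0) = 1, h′(0) = 8.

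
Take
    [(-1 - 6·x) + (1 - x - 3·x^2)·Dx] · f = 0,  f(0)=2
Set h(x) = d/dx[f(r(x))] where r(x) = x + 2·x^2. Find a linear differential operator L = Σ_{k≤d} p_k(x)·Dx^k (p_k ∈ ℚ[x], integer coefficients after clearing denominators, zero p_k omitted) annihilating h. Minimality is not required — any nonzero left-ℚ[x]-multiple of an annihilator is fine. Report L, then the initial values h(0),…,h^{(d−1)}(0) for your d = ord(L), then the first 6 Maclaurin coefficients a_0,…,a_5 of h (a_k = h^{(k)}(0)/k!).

L = (12 + 102·x + 366·x^2 + 1008·x^3 + 2808·x^4 + 4320·x^5 + 2880·x^6) + (-1 - 9·x - 21·x^2 + 50·x^3 + 360·x^4 + 792·x^5 + 1008·x^6 + 576·x^7)·Dx  (order 1).
h: a_k = 2, 24, 138, 616, 2760, 12108, …
ICs: h(0) = 2.

f: a_k = 2, 2, 8, 14, 38, 80, …
Substitute x→r, Dx→(1/r')Dx; clear ⇒ L₀.
Differentiate: ansatz ord ≤ ord L₀ ⇒ L.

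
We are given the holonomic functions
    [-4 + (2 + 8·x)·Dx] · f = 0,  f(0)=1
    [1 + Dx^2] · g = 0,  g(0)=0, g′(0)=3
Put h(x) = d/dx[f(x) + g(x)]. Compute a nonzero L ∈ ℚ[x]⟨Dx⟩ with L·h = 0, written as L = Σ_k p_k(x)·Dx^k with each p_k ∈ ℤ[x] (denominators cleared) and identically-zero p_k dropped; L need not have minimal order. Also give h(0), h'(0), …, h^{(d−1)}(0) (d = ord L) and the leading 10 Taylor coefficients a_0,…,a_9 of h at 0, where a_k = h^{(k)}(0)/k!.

L = (-122 - 16·x - 32·x^2) + (-13 - 60·x - 48·x^2 - 64·x^3)·Dx + (-122 - 16·x - 32·x^2)·Dx^2 + (-13 - 60·x - 48·x^2 - 64·x^3)·Dx^3  (order 3).
h: a_k = 5, -4, 21/2, -40, 1121/8, -504, 443519/240, -6864, 345945601/13440, -97240, …
ICs: h(0) = 5, h′(0) = -4, h′′(0) = 21.

f: a_k = 1, 2, -2, 4, -10, 28, -84, 264, -858, 2860, …
g: a_k = 0, 3, 0, -1/2, 0, 1/40, 0, -1/1680, 0, 1/120960, …
L₀ := lclm(L_f,L_g); ord L₀ ≤ 1+2.
Differentiate: ansatz ord ≤ ord L₀ ⇒ L.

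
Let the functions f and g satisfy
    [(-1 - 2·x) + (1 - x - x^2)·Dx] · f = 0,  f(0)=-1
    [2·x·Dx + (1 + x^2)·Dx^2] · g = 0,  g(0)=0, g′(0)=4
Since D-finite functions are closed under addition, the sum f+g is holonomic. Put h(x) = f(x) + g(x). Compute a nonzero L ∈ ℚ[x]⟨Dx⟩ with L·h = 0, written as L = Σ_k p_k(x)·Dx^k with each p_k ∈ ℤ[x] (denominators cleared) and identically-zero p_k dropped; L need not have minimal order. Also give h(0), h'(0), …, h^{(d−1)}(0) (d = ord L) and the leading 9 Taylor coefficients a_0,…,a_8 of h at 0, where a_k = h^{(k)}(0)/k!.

L = (-4 + 16·x + 64·x^2 + 72·x^3 + 66·x^4 + 6·x^6)·Dx + (10 + 24·x + 28·x^2 + 60·x^3 + 65·x^4 + 50·x^5 + 3·x^6 + 6·x^7)·Dx^2 + (-2 - 2·x - 2·x^2 + 8·x^3 + 5·x^4 + 11·x^5 + 6·x^6 + x^7 + x^8)·Dx^3  (order 3).
h: a_k = -1, 3, -2, -13/3, -5, -36/5, -13, -151/7, -34, …
ICs: h(0) = -1, h′(0) = 3, h′′(0) = -4.

f: a_k = -1, -1, -2, -3, -5, -8, -13, -21, -34, …
g: a_k = 0, 4, 0, -4/3, 0, 4/5, 0, -4/7, 0, …
h₀=f+g: left-lcm gives L₀, ord ≤ 3.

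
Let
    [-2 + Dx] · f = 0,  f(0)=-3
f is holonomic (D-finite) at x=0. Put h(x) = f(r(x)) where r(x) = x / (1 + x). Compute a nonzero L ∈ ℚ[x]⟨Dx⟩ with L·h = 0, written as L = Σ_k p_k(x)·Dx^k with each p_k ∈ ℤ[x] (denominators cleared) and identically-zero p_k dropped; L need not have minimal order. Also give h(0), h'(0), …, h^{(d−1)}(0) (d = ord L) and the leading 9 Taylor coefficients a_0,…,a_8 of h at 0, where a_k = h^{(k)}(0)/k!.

L = -2 + (1 + 2·x + x^2)·Dx  (order 1).
h: a_k = -3, -6, 0, 2, -2, 6/5, -4/15, -10/21, 32/35, …
ICs: h(0) = -3.

f: a_k = -3, -6, -6, -4, -2, -4/5, -4/15, -8/105, -2/105, …
L₀ from L_f via x↦r, Dx↦r'^{-1}Dx.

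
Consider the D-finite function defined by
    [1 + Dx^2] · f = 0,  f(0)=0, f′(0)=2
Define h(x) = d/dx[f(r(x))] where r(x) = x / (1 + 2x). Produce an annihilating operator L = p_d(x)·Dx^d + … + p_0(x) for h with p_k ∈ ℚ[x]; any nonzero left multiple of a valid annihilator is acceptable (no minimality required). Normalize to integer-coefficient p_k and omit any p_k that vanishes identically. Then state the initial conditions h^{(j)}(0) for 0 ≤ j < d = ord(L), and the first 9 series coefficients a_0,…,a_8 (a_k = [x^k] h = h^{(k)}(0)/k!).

f: a_k = 0, 2, 0, -1/3, 0, 1/60, 0, -1/2520, 0, …
h₀=f(r): pull back L_f along r ⇒ L₀.
Differentiate: ansatz ord ≤ ord L₀ ⇒ L.
L = (25 + 96·x + 96·x^2) + (12 + 72·x + 144·x^2 + 96·x^3)·Dx + (1 + 8·x + 24·x^2 + 32·x^3 + 16·x^4)·Dx^2  (order 2).
h: a_k = 2, -8, 23, -56, 1441/12, -225, 123479/360, -13198/45, -12104063/20160, …
ICs: h(0) = 2, h′(0) = -8.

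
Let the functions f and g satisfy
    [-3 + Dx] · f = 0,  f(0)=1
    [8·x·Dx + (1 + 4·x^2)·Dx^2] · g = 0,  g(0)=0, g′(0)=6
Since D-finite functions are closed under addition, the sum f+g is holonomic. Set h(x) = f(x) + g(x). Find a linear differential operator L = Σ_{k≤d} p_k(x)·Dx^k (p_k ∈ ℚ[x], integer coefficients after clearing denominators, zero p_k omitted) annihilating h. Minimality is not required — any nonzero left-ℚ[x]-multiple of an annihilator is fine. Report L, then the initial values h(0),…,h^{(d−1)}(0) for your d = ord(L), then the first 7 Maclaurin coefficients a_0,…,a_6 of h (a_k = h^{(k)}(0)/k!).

f: a_k = 1, 3, 9/2, 9/2, 27/8, 81/40, 81/80, …
g: a_k = 0, 6, 0, -8, 0, 96/5, 0, …
f+g: L₀ = lclm(L_f,L_g), ord ≤ 1+2.
L = (24 - 72·x - 288·x^2 - 288·x^3)·Dx + (-17 + 24·x^2 - 144·x^4)·Dx^2 + (3 + 8·x + 24·x^2 + 32·x^3 + 48·x^4)·Dx^3  (order 3).
h: a_k = 1, 9, 9/2, -7/2, 27/8, 849/40, 81/80, …
ICs: h(0) = 1, h′(0) = 9, h′′(0) = 9.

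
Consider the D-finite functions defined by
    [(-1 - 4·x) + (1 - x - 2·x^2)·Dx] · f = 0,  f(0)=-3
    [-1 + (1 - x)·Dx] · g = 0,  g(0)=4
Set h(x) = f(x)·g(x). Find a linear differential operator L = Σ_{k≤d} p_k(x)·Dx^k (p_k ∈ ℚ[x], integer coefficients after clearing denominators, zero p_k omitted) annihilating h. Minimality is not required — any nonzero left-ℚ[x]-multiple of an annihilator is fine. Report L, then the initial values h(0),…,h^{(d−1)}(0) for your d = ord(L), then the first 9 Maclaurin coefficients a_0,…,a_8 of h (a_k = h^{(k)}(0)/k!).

L = (-2 - 2·x + 6·x^2) + (1 - 2·x - x^2 + 2·x^3)·Dx  (order 1).
h: a_k = -12, -24, -60, -120, -252, -504, -1020, -2040, -4092, …
ICs: h(0) = -12.

f: a_k = -3, -3, -9, -15, -33, -63, -129, -255, -513, …
g: a_k = 4, 4, 4, 4, 4, 4, 4, 4, 4, …
L₀ := L_f ⊗_s L_g (sym. prod.), ord ≤ 1.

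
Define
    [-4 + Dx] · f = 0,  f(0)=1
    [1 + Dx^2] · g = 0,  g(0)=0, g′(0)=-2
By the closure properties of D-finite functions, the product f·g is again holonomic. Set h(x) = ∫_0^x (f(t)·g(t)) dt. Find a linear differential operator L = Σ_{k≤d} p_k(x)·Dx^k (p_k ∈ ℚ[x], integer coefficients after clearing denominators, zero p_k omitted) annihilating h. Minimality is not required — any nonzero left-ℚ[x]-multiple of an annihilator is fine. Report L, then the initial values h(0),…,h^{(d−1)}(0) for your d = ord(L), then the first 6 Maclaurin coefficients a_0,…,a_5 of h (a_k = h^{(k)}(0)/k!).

f: a_k = 1, 4, 8, 32/3, 32/3, 128/15, …
g: a_k = 0, -2, 0, 1/3, 0, -1/60, …
L₀ := L_f ⊗_s L_g (sym. prod.), ord ≤ 2.
Integrate: L := L₀·Dx.
L = 17·Dx - 8·Dx^2 + Dx^3  (order 3).
h: a_k = 0, 0, -1, -8/3, -47/12, -4, …
ICs: h(0) = 0, h′(0) = 0, h′′(0) = -2.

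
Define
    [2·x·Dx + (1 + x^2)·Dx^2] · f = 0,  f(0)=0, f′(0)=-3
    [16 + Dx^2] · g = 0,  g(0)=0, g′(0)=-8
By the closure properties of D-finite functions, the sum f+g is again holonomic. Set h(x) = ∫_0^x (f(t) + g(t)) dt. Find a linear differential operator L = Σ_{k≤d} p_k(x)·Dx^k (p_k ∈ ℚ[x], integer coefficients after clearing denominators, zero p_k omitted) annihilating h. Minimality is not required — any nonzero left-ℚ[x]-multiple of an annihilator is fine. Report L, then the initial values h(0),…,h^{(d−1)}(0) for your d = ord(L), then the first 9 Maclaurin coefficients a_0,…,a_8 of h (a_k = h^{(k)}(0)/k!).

f: a_k = 0, -3, 0, 1, 0, -3/5, 0, 3/7, 0, …
g: a_k = 0, -8, 0, 64/3, 0, -256/15, 0, 2048/315, 0, …
h₀=f+g: left-lcm gives L₀, ord ≤ 4.
∫: right-multiply L₀ by Dx.
L = (64·x + 704·x^3 + 256·x^5)·Dx^2 + (112 + 416·x^2 + 432·x^4 + 128·x^6)·Dx^3 + (4·x + 44·x^3 + 16·x^5)·Dx^4 + (7 + 26·x^2 + 27·x^4 + 8·x^6)·Dx^5  (order 5).
h: a_k = 0, 0, -11/2, 0, 67/12, 0, -53/18, 0, 2183/2520, …
ICs: h(0) = 0, h′(0) = 0, h′′(0) = -11, h′′′(0) = 0, h′′′′(0) = 134.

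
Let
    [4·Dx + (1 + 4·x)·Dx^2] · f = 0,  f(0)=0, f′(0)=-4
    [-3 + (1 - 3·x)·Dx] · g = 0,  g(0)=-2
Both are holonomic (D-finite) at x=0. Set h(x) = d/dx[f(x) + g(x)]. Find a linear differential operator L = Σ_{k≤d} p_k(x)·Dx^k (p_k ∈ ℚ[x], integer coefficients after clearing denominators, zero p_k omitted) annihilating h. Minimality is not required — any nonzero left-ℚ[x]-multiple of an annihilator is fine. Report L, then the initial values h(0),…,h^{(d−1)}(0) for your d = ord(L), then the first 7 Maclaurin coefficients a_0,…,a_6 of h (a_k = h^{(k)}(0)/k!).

f: a_k = 0, -4, 8, -64/3, 64, -1024/5, 2048/3, …
g: a_k = -2, -6, -18, -54, -162, -486, -1458, …
L₀ := lclm(L_f,L_g); ord L₀ ≤ 2+1.
Differentiate: ansatz ord ≤ ord L₀ ⇒ L.
L = (-204 - 144·x) + (-11 - 312·x - 288·x^2)·Dx + (5 + 11·x - 54·x^2 - 72·x^3)·Dx^2  (order 2).
h: a_k = -10, -20, -226, -392, -3454, -4652, -47002, …
ICs: h(0) = -10, h′(0) = -20.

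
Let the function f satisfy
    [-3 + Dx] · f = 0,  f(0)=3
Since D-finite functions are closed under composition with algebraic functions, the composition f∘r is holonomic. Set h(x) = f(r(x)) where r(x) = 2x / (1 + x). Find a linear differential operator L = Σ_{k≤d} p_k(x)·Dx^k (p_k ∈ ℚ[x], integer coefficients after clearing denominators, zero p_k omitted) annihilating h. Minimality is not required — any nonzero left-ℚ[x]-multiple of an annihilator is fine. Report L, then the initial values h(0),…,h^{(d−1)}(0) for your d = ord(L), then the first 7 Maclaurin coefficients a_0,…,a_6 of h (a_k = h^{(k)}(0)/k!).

f: a_k = 3, 9, 27/2, 27/2, 81/8, 243/40, 243/80, …
h₀=f(r): pull back L_f along r ⇒ L₀.
L = -6 + (1 + 2·x + x^2)·Dx  (order 1).
h: a_k = 3, 18, 36, 18, -18, -18/5, 72/5, …
ICs: h(0) = 3.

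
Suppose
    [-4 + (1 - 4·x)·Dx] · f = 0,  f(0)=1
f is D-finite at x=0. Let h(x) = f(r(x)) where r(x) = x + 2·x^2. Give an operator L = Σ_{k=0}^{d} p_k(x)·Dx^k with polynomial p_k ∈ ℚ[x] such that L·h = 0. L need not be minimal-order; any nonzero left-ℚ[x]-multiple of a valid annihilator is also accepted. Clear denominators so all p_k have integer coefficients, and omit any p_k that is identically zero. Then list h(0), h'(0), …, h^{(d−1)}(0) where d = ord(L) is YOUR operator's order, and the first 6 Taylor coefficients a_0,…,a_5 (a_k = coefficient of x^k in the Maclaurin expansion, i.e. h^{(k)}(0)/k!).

L = (4 + 16·x) + (-1 + 4·x + 8·x^2)·Dx  (order 1).
h: a_k = 1, 4, 24, 128, 704, 3840, …
ICs: h(0) = 1.

f: a_k = 1, 4, 16, 64, 256, 1024, …
f∘r: x↦r, Dx↦Dx/r' in L_f ⇒ L₀.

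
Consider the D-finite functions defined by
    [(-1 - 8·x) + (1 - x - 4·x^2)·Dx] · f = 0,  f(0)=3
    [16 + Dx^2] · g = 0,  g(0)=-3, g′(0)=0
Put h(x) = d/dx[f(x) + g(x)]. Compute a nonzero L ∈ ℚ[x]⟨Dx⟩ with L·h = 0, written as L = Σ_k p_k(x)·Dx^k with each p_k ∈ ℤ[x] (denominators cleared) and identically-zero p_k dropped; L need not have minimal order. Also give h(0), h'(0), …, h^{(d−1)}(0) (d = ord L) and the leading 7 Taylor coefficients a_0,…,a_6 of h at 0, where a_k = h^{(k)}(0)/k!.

L = (6848 + 35072·x + 150784·x^2 + 87040·x^3 + 204800·x^4 + 147456·x^5 + 196608·x^6) + (-560 - 4048·x + 5184·x^2 + 13952·x^3 + 2560·x^4 + 18432·x^5 + 57344·x^6 + 65536·x^7)·Dx + (428 + 2192·x + 9424·x^2 + 5440·x^3 + 12800·x^4 + 9216·x^5 + 12288·x^6)·Dx^2 + (-35 - 253·x + 324·x^2 + 872·x^3 + 160·x^4 + 1152·x^5 + 3584·x^6 + 4096·x^7)·Dx^3  (order 3).
h: a_k = 3, 78, 81, 220, 975, 16802/5, 9261, …
ICs: h(0) = 3, h′(0) = 78, h′′(0) = 162.

f: a_k = 3, 3, 15, 27, 87, 195, 543, …
g: a_k = -3, 0, 24, 0, -32, 0, 256/15, …
Weyl lclm of L_f,L_g ⇒ L₀ (ord ≤ 3).
h₀' ⇒ L via d/dx closure of L₀.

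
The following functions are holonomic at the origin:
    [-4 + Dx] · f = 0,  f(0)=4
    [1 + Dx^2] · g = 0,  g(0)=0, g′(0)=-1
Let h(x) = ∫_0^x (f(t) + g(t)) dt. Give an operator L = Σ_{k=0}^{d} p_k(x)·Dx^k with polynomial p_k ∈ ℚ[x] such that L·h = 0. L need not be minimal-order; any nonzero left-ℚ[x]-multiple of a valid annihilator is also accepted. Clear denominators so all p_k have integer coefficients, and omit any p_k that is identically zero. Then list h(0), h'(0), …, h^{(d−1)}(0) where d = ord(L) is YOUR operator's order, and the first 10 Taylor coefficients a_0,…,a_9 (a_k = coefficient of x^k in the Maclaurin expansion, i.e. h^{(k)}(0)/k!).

f: a_k = 4, 16, 32, 128/3, 128/3, 512/15, 1024/45, 4096/315, 2048/315, 8192/2835, …
g: a_k = 0, -1, 0, 1/6, 0, -1/120, 0, 1/5040, 0, -1/362880, …
Sum ⇒ L₀ = lclm(L_f,L_g) in ℚ(x)⟨Dx⟩.
Integrate: L := L₀·Dx.
L = -4·Dx + Dx^2 - 4·Dx^3 + Dx^4  (order 4).
h: a_k = 0, 4, 15/2, 32/3, 257/24, 128/15, 91/16, 1024/315, 65537/40320, 2048/2835, …
ICs: h(0) = 0, h′(0) = 4, h′′(0) = 15, h′′′(0) = 64.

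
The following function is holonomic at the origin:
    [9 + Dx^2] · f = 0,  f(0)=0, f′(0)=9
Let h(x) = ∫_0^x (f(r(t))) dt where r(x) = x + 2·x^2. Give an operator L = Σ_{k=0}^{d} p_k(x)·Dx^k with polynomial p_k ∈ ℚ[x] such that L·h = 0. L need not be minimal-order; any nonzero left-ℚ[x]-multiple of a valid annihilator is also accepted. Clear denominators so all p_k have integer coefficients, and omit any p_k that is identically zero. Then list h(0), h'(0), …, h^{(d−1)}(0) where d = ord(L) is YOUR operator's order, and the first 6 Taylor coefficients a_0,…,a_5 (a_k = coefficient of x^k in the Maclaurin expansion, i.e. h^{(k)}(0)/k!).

L = (9 + 108·x + 432·x^2 + 576·x^3)·Dx - 4·Dx^2 + (1 + 4·x)·Dx^3  (order 3).
h: a_k = 0, 0, 9/2, 6, -27/8, -81/5, …
ICs: h(0) = 0, h′(0) = 0, h′′(0) = 9.

f: a_k = 0, 9, 0, -27/2, 0, 243/40, …
f∘r: x↦r, Dx↦Dx/r' in L_f ⇒ L₀.
∫: right-multiply L₀ by Dx.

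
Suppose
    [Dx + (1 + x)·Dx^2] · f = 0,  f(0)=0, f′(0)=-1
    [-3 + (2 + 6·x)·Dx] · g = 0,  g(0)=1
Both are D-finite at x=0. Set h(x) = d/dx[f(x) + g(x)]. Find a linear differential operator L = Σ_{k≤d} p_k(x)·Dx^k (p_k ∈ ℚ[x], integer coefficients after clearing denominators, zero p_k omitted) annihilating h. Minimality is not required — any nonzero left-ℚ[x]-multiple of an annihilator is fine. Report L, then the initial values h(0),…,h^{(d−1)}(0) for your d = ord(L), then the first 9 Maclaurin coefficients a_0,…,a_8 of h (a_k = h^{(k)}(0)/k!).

f: a_k = 0, -1, 1/2, -1/3, 1/4, -1/5, 1/6, -1/7, 1/8, …
g: a_k = 1, 3/2, -9/8, 27/16, -405/128, 1701/256, -15309/1024, 72171/2048, -2814669/32768, …
f+g: L₀ = lclm(L_f,L_g), ord ≤ 2+1.
h=h₀': d/dx-closure on L₀ ⇒ L.
L = (-15 + 9·x) + (-19 - 6·x + 45·x^2)·Dx + (-2 - 2·x + 18·x^2 + 18·x^3)·Dx^2  (order 2).
h: a_k = 1/2, -5/4, 65/16, -373/32, 8249/256, -45415/512, 503149/2048, -2810573/4096, 126594569/65536, …
ICs: h(0) = 1/2, h′(0) = -5/4.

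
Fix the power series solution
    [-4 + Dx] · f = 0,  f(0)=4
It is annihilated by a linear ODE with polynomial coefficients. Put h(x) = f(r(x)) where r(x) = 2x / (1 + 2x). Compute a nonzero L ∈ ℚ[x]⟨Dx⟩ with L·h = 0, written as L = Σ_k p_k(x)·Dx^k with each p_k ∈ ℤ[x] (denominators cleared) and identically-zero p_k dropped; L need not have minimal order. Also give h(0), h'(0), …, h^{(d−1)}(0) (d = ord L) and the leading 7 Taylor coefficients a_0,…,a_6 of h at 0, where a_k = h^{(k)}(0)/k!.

L = -8 + (1 + 4·x + 4·x^2)·Dx  (order 1).
h: a_k = 4, 32, 64, -128/3, -256/3, 3584/15, -11264/45, …
ICs: h(0) = 4.

f: a_k = 4, 16, 32, 128/3, 128/3, 512/15, 1024/45, …
h₀=f(r): pull back L_f along r ⇒ L₀.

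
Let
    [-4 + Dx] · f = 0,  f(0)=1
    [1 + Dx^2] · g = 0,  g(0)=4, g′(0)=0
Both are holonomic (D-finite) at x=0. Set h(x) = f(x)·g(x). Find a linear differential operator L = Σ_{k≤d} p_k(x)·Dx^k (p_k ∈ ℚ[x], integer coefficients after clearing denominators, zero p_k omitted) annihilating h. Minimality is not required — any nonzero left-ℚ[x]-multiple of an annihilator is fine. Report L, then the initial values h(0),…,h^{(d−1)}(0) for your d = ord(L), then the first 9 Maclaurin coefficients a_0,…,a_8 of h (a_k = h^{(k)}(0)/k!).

L = 17 - 8·Dx + Dx^2  (order 2).
h: a_k = 4, 16, 30, 104/3, 161/6, 202/15, 11/4, -727/315, -31679/10080, …
ICs: h(0) = 4, h′(0) = 16.

f: a_k = 1, 4, 8, 32/3, 32/3, 128/15, 256/45, 1024/315, 512/315, …
g: a_k = 4, 0, -2, 0, 1/6, 0, -1/180, 0, 1/10080, …
f·g: L₀ = L_f ⊗_s L_g, ord ≤ 1·2.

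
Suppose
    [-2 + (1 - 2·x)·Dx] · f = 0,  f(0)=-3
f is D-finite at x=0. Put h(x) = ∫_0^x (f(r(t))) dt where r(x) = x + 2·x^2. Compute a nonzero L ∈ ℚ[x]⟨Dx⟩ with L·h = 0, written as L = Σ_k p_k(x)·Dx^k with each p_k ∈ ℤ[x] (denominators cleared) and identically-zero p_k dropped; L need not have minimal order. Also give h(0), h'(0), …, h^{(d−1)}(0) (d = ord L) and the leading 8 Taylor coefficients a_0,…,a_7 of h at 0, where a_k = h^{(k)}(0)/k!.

L = (2 + 8·x)·Dx + (-1 + 2·x + 4·x^2)·Dx^2  (order 2).
h: a_k = 0, -3, -3, -8, -18, -48, -128, -2496/7, …
ICs: h(0) = 0, h′(0) = -3.

f: a_k = -3, -6, -12, -24, -48, -96, -192, -384, …
Change of var in L_f (x↦r) gives L₀.
h=∫₀ˣh₀: take L = L₀·Dx.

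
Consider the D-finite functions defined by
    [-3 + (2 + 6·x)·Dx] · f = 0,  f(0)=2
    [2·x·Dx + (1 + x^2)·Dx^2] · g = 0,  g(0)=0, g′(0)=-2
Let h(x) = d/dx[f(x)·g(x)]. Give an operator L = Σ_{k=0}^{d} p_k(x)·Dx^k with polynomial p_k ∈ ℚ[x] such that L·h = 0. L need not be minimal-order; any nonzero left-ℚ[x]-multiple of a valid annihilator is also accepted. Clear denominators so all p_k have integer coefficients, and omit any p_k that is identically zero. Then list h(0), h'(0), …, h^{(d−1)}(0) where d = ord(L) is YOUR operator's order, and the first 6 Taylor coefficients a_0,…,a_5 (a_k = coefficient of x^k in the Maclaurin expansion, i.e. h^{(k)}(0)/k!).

f: a_k = 2, 3, -9/4, 27/8, -405/64, 1701/128, …
g: a_k = 0, -2, 0, 2/3, 0, -2/5, …
Sym-product of L_f,L_g gives L₀ (≤ ord 2).
h₀' ⇒ L via d/dx closure of L₀.
L = (-57 + 360·x + 630·x^2 - 216·x^3 - 81·x^4) + (124 + 540·x + 1032·x^2 + 1368·x^3 - 756·x^4 - 324·x^5)·Dx + (36 + 200·x + 252·x^2 - 16·x^3 + 108·x^4 - 216·x^5 - 108·x^6)·Dx^2  (order 2).
h: a_k = -4, -12, 35/2, -19, 1657/32, -24507/160, …
ICs: h(0) = -4, h′(0) = -12.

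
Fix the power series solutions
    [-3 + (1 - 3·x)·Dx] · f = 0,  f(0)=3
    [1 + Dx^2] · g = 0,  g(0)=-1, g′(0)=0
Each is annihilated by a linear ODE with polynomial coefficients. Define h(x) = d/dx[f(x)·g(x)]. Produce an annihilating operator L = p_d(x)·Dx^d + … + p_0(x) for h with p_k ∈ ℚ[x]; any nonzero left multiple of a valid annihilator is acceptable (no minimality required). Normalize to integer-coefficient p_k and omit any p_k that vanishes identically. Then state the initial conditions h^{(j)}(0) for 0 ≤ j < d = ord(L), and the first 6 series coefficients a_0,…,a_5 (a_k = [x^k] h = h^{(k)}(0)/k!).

f: a_k = 3, 9, 27, 81, 243, 729, …
g: a_k = -1, 0, 1/2, 0, -1/24, 0, …
L₀ := L_f ⊗_s L_g (sym. prod.), ord ≤ 2.
h=h₀': d/dx-closure on L₀ ⇒ L.
L = (-17 - 6·x + 9·x^2) + (-6 + 18·x)·Dx + (1 - 6·x + 9·x^2)·Dx^2  (order 2).
h: a_k = -9, -51, -459/2, -1837/2, -27555/8, -495989/40, …
ICs: h(0) = -9, h′(0) = -51.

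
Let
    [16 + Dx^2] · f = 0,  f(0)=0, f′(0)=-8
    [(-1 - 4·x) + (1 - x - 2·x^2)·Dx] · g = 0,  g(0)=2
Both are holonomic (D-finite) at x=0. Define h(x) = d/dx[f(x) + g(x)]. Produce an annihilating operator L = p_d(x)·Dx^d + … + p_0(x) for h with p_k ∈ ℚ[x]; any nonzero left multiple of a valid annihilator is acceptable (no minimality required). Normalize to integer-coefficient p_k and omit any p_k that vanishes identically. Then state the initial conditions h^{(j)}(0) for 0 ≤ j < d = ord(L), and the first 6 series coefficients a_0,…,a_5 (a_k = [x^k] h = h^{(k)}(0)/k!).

f: a_k = 0, -8, 0, 64/3, 0, -256/15, …
g: a_k = 2, 2, 6, 10, 22, 42, …
f+g: L₀ = lclm(L_f,L_g), ord ≤ 2+1.
h=h₀': d/dx-closure on L₀ ⇒ L.
L = (2880 + 9600·x + 20736·x^2 + 7680·x^3 + 15360·x^4 + 18432·x^5 + 12288·x^6) + (-368 - 1040·x + 2400·x^2 + 2048·x^3 - 2560·x^4 + 1536·x^5 + 7168·x^6 + 4096·x^7)·Dx + (180 + 600·x + 1296·x^2 + 480·x^3 + 960·x^4 + 1152·x^5 + 768·x^6)·Dx^2 + (-23 - 65·x + 150·x^2 + 128·x^3 - 160·x^4 + 96·x^5 + 448·x^6 + 256·x^7)·Dx^3  (order 3).
h: a_k = -6, 12, 94, 88, 374/3, 516, …
ICs: h(0) = -6, h′(0) = 12, h′′(0) = 188.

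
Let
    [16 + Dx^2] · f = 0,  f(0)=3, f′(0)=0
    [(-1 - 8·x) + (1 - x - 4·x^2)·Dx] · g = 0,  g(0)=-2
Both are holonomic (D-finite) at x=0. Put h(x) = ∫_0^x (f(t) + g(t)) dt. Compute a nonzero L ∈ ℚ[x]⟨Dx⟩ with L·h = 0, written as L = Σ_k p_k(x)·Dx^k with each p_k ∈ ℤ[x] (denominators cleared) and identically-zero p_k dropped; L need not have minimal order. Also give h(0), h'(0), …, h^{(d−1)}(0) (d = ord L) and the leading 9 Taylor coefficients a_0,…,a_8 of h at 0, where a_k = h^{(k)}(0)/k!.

L = (-560 - 4608·x - 1664·x^2 - 6144·x^3 - 10240·x^4 - 16384·x^5)·Dx + (208 - 272·x - 896·x^2 + 1408·x^3 + 1536·x^4 - 6144·x^5 - 8192·x^6)·Dx^2 + (-35 - 288·x - 104·x^2 - 384·x^3 - 640·x^4 - 1024·x^5)·Dx^3 + (13 - 17·x - 56·x^2 + 88·x^3 + 96·x^4 - 384·x^5 - 512·x^6)·Dx^4  (order 4).
h: a_k = 0, 1, -1, -34/3, -9/2, -26/5, -65/3, -5686/105, -441/4, …
ICs: h(0) = 0, h′(0) = 1, h′′(0) = -2, h′′′(0) = -68.

f: a_k = 3, 0, -24, 0, 32, 0, -256/15, 0, 512/105, …
g: a_k = -2, -2, -10, -18, -58, -130, -362, -882, -2330, …
f+g: L₀ = lclm(L_f,L_g), ord ≤ 2+1.
h=∫h₀ ⇒ L = L₀·Dx.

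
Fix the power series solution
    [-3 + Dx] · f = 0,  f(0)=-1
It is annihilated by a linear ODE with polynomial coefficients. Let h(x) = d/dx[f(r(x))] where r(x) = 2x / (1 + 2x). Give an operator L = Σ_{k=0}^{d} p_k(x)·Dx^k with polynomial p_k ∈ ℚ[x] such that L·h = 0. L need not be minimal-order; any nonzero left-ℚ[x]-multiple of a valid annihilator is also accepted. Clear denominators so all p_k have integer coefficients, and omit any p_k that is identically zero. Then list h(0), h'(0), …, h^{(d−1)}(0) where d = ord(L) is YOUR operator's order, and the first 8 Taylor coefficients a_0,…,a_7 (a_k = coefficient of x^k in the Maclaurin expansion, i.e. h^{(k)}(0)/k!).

L = (2 - 8·x) + (-1 - 4·x - 4·x^2)·Dx  (order 1).
h: a_k = -6, -12, 36, -24, -84, 1656/5, -3288/5, 25968/35, …
ICs: h(0) = -6.

f: a_k = -1, -3, -9/2, -9/2, -27/8, -81/40, -81/80, -243/560, …
h₀=f(r): pull back L_f along r ⇒ L₀.
h₀' ⇒ L via d/dx closure of L₀.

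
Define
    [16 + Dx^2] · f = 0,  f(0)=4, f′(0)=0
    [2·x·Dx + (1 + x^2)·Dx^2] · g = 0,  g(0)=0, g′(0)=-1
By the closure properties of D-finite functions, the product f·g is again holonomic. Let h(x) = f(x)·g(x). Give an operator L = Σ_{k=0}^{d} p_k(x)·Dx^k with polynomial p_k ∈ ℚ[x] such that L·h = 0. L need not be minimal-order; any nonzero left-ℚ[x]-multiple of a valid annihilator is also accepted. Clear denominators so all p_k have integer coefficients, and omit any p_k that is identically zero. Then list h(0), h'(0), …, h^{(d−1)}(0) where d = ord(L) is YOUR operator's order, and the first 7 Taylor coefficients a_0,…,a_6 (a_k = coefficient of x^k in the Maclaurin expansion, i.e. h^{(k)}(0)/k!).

f: a_k = 4, 0, -32, 0, 128/3, 0, -1024/45, …
g: a_k = 0, -1, 0, 1/3, 0, -1/5, 0, …
h₀=f·g: eliminate ⇒ L₀, order ≤ 2·2.
L = (5440 + 19136·x^2 + 25856·x^4 + 16384·x^6 + 4096·x^8) + (1152·x + 3200·x^3 + 3072·x^5 + 1024·x^7)·Dx + (612 + 2252·x^2 + 3168·x^4 + 2048·x^6 + 512·x^8)·Dx^2 + (72·x + 200·x^3 + 192·x^5 + 64·x^7)·Dx^3 + (17 + 66·x^2 + 97·x^4 + 64·x^6 + 16·x^8)·Dx^4  (order 4).
h: a_k = 0, -4, 0, 100/3, 0, -812/15, 0, …
ICs: h(0) = 0, h′(0) = -4, h′′(0) = 0, h′′′(0) = 200.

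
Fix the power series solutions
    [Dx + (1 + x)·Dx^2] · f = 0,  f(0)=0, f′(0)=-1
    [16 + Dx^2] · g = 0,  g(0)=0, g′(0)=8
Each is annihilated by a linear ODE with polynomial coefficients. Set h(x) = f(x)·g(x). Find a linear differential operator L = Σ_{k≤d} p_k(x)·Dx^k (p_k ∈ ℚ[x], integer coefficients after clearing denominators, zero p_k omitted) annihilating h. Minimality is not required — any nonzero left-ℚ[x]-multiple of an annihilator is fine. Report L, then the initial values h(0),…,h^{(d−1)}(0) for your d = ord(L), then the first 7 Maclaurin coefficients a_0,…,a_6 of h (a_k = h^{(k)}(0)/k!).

f: a_k = 0, -1, 1/2, -1/3, 1/4, -1/5, 1/6, …
g: a_k = 0, 8, 0, -64/3, 0, 256/15, 0, …
h₀=f·g: eliminate ⇒ L₀, order ≤ 2·2.
L = (15072 + 62976·x + 97024·x^2 + 65536·x^3 + 16384·x^4) + (1984 + 6080·x + 6144·x^2 + 2048·x^3)·Dx + (1950 + 8000·x + 12192·x^2 + 8192·x^3 + 2048·x^4)·Dx^2 + (124 + 380·x + 384·x^2 + 128·x^3)·Dx^3 + (63 + 254·x + 383·x^2 + 256·x^3 + 64·x^4)·Dx^4  (order 4).
h: a_k = 0, 0, -8, 4, 56/3, -26/3, -104/9, …
ICs: h(0) = 0, h′(0) = 0, h′′(0) = -16, h′′′(0) = 24.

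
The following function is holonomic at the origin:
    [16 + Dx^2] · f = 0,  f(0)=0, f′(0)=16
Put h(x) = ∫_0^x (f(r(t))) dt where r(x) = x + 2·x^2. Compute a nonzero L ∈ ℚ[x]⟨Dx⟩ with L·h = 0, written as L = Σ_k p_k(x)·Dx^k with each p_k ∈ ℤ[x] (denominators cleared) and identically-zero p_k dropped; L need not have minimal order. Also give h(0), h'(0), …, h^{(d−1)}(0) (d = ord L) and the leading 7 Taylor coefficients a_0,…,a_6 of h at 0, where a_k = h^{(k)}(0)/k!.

f: a_k = 0, 16, 0, -128/3, 0, 512/15, 0, …
Change of var in L_f (x↦r) gives L₀.
∫: right-multiply L₀ by Dx.
L = (16 + 192·x + 768·x^2 + 1024·x^3)·Dx - 4·Dx^2 + (1 + 4·x)·Dx^3  (order 3).
h: a_k = 0, 0, 8, 32/3, -32/3, -256/5, -3584/45, …
ICs: h(0) = 0, h′(0) = 0, h′′(0) = 16.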